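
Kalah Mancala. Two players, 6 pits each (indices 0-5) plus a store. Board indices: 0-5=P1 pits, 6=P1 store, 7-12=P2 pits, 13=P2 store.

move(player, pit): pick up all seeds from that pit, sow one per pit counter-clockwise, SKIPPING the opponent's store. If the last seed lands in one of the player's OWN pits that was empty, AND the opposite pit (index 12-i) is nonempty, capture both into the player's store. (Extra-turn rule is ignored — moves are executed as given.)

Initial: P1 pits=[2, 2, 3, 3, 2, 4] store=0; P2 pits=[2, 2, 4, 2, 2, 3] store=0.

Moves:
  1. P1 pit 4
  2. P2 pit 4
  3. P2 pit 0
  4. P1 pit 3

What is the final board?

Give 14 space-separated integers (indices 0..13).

Move 1: P1 pit4 -> P1=[2,2,3,3,0,5](1) P2=[2,2,4,2,2,3](0)
Move 2: P2 pit4 -> P1=[2,2,3,3,0,5](1) P2=[2,2,4,2,0,4](1)
Move 3: P2 pit0 -> P1=[2,2,3,3,0,5](1) P2=[0,3,5,2,0,4](1)
Move 4: P1 pit3 -> P1=[2,2,3,0,1,6](2) P2=[0,3,5,2,0,4](1)

Answer: 2 2 3 0 1 6 2 0 3 5 2 0 4 1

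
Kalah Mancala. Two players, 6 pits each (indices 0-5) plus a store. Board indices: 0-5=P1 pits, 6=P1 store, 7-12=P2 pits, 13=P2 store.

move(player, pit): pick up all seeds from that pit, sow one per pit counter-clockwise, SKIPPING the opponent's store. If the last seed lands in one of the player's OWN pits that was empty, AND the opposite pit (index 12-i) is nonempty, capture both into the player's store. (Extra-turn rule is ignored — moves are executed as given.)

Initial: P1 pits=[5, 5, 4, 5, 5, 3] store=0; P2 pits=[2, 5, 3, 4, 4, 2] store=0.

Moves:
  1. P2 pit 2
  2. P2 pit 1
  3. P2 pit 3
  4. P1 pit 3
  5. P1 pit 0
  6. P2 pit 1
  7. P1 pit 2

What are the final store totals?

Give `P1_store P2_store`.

Answer: 3 2

Derivation:
Move 1: P2 pit2 -> P1=[5,5,4,5,5,3](0) P2=[2,5,0,5,5,3](0)
Move 2: P2 pit1 -> P1=[5,5,4,5,5,3](0) P2=[2,0,1,6,6,4](1)
Move 3: P2 pit3 -> P1=[6,6,5,5,5,3](0) P2=[2,0,1,0,7,5](2)
Move 4: P1 pit3 -> P1=[6,6,5,0,6,4](1) P2=[3,1,1,0,7,5](2)
Move 5: P1 pit0 -> P1=[0,7,6,1,7,5](2) P2=[3,1,1,0,7,5](2)
Move 6: P2 pit1 -> P1=[0,7,6,1,7,5](2) P2=[3,0,2,0,7,5](2)
Move 7: P1 pit2 -> P1=[0,7,0,2,8,6](3) P2=[4,1,2,0,7,5](2)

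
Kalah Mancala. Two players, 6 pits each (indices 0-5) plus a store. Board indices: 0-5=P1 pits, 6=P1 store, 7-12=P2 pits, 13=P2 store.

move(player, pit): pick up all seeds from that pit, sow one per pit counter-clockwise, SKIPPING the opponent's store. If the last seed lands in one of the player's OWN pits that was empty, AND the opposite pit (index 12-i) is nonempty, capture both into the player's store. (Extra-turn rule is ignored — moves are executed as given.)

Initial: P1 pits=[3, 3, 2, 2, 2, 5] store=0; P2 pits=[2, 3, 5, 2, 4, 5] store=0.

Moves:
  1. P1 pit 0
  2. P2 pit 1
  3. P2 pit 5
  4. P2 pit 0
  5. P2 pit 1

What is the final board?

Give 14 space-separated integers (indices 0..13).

Answer: 1 5 4 4 2 5 0 0 0 8 3 5 0 1

Derivation:
Move 1: P1 pit0 -> P1=[0,4,3,3,2,5](0) P2=[2,3,5,2,4,5](0)
Move 2: P2 pit1 -> P1=[0,4,3,3,2,5](0) P2=[2,0,6,3,5,5](0)
Move 3: P2 pit5 -> P1=[1,5,4,4,2,5](0) P2=[2,0,6,3,5,0](1)
Move 4: P2 pit0 -> P1=[1,5,4,4,2,5](0) P2=[0,1,7,3,5,0](1)
Move 5: P2 pit1 -> P1=[1,5,4,4,2,5](0) P2=[0,0,8,3,5,0](1)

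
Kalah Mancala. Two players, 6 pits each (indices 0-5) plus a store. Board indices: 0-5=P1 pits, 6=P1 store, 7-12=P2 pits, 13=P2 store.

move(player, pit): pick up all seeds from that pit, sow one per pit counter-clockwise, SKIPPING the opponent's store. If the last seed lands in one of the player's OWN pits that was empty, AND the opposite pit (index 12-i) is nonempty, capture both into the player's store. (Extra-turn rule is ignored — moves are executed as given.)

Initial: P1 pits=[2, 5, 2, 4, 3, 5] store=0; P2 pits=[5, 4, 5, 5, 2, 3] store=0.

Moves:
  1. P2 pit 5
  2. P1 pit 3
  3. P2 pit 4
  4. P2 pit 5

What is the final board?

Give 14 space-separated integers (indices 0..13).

Move 1: P2 pit5 -> P1=[3,6,2,4,3,5](0) P2=[5,4,5,5,2,0](1)
Move 2: P1 pit3 -> P1=[3,6,2,0,4,6](1) P2=[6,4,5,5,2,0](1)
Move 3: P2 pit4 -> P1=[3,6,2,0,4,6](1) P2=[6,4,5,5,0,1](2)
Move 4: P2 pit5 -> P1=[3,6,2,0,4,6](1) P2=[6,4,5,5,0,0](3)

Answer: 3 6 2 0 4 6 1 6 4 5 5 0 0 3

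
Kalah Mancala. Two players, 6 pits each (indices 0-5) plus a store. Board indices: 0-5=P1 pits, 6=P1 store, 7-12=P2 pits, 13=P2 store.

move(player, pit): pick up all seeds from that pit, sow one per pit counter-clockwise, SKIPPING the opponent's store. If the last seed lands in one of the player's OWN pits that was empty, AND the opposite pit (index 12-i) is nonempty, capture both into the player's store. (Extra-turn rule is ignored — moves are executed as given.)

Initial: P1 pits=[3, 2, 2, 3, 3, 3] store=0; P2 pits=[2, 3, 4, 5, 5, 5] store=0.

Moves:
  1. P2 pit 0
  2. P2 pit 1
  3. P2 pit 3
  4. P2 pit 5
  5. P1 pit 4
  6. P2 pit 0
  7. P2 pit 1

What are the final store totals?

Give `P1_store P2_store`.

Answer: 1 7

Derivation:
Move 1: P2 pit0 -> P1=[3,2,2,3,3,3](0) P2=[0,4,5,5,5,5](0)
Move 2: P2 pit1 -> P1=[3,2,2,3,3,3](0) P2=[0,0,6,6,6,6](0)
Move 3: P2 pit3 -> P1=[4,3,3,3,3,3](0) P2=[0,0,6,0,7,7](1)
Move 4: P2 pit5 -> P1=[5,4,4,4,4,4](0) P2=[0,0,6,0,7,0](2)
Move 5: P1 pit4 -> P1=[5,4,4,4,0,5](1) P2=[1,1,6,0,7,0](2)
Move 6: P2 pit0 -> P1=[5,4,4,4,0,5](1) P2=[0,2,6,0,7,0](2)
Move 7: P2 pit1 -> P1=[5,4,0,4,0,5](1) P2=[0,0,7,0,7,0](7)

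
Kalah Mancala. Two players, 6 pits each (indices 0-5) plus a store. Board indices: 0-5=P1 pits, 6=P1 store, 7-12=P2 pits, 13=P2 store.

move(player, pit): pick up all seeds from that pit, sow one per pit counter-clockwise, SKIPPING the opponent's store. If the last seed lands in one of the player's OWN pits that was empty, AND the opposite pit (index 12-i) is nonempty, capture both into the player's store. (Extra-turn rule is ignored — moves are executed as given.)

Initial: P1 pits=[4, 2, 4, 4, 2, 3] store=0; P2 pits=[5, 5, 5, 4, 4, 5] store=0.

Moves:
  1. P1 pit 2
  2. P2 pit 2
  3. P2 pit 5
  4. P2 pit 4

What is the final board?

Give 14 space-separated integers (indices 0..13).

Move 1: P1 pit2 -> P1=[4,2,0,5,3,4](1) P2=[5,5,5,4,4,5](0)
Move 2: P2 pit2 -> P1=[5,2,0,5,3,4](1) P2=[5,5,0,5,5,6](1)
Move 3: P2 pit5 -> P1=[6,3,1,6,4,4](1) P2=[5,5,0,5,5,0](2)
Move 4: P2 pit4 -> P1=[7,4,2,6,4,4](1) P2=[5,5,0,5,0,1](3)

Answer: 7 4 2 6 4 4 1 5 5 0 5 0 1 3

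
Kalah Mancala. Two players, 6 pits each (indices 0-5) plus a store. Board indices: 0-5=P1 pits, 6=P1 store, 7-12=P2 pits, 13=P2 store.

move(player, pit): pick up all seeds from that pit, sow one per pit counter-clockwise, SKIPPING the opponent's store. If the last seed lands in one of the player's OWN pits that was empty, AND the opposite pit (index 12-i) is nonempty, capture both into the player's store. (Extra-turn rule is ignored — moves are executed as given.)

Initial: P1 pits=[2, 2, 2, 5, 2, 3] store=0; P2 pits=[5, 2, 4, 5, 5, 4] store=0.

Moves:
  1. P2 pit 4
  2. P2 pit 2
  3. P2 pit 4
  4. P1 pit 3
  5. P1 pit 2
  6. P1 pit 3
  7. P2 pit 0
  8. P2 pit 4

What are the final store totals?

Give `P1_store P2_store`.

Move 1: P2 pit4 -> P1=[3,3,3,5,2,3](0) P2=[5,2,4,5,0,5](1)
Move 2: P2 pit2 -> P1=[3,3,3,5,2,3](0) P2=[5,2,0,6,1,6](2)
Move 3: P2 pit4 -> P1=[3,3,3,5,2,3](0) P2=[5,2,0,6,0,7](2)
Move 4: P1 pit3 -> P1=[3,3,3,0,3,4](1) P2=[6,3,0,6,0,7](2)
Move 5: P1 pit2 -> P1=[3,3,0,1,4,5](1) P2=[6,3,0,6,0,7](2)
Move 6: P1 pit3 -> P1=[3,3,0,0,5,5](1) P2=[6,3,0,6,0,7](2)
Move 7: P2 pit0 -> P1=[3,3,0,0,5,5](1) P2=[0,4,1,7,1,8](3)
Move 8: P2 pit4 -> P1=[3,3,0,0,5,5](1) P2=[0,4,1,7,0,9](3)

Answer: 1 3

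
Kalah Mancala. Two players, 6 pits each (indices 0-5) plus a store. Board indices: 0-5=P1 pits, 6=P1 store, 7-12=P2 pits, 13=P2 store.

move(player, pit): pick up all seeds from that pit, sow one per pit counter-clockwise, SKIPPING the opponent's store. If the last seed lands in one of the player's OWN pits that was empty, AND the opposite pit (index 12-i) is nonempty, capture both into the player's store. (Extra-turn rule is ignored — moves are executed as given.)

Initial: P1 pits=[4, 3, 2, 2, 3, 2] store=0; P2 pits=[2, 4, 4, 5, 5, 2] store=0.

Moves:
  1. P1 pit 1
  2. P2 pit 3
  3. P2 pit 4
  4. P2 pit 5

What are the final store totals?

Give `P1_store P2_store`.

Answer: 0 3

Derivation:
Move 1: P1 pit1 -> P1=[4,0,3,3,4,2](0) P2=[2,4,4,5,5,2](0)
Move 2: P2 pit3 -> P1=[5,1,3,3,4,2](0) P2=[2,4,4,0,6,3](1)
Move 3: P2 pit4 -> P1=[6,2,4,4,4,2](0) P2=[2,4,4,0,0,4](2)
Move 4: P2 pit5 -> P1=[7,3,5,4,4,2](0) P2=[2,4,4,0,0,0](3)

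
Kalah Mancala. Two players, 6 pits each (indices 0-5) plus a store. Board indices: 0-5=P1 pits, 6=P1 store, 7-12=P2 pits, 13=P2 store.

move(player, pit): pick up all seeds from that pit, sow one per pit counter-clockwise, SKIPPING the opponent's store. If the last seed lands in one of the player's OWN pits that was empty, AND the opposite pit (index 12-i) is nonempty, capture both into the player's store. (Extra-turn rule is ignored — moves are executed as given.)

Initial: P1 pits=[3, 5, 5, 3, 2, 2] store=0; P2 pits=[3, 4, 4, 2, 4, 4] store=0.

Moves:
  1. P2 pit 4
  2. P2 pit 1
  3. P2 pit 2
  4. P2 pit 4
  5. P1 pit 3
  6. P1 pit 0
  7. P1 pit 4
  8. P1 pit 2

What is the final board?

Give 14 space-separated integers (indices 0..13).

Answer: 0 7 0 2 1 6 3 5 2 0 4 0 8 3

Derivation:
Move 1: P2 pit4 -> P1=[4,6,5,3,2,2](0) P2=[3,4,4,2,0,5](1)
Move 2: P2 pit1 -> P1=[4,6,5,3,2,2](0) P2=[3,0,5,3,1,6](1)
Move 3: P2 pit2 -> P1=[5,6,5,3,2,2](0) P2=[3,0,0,4,2,7](2)
Move 4: P2 pit4 -> P1=[5,6,5,3,2,2](0) P2=[3,0,0,4,0,8](3)
Move 5: P1 pit3 -> P1=[5,6,5,0,3,3](1) P2=[3,0,0,4,0,8](3)
Move 6: P1 pit0 -> P1=[0,7,6,1,4,4](1) P2=[3,0,0,4,0,8](3)
Move 7: P1 pit4 -> P1=[0,7,6,1,0,5](2) P2=[4,1,0,4,0,8](3)
Move 8: P1 pit2 -> P1=[0,7,0,2,1,6](3) P2=[5,2,0,4,0,8](3)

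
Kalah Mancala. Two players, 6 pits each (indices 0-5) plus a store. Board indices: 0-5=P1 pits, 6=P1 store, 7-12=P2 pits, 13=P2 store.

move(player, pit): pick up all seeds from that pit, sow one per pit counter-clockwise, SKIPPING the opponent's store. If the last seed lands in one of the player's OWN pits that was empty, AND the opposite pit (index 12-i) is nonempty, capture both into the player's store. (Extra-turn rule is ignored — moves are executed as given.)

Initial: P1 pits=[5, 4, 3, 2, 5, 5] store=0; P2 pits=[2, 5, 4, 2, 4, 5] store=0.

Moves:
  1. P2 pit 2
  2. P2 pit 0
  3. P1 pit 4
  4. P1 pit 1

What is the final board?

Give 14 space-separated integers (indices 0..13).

Answer: 5 0 4 1 1 7 1 1 7 1 3 5 6 4

Derivation:
Move 1: P2 pit2 -> P1=[5,4,3,2,5,5](0) P2=[2,5,0,3,5,6](1)
Move 2: P2 pit0 -> P1=[5,4,3,0,5,5](0) P2=[0,6,0,3,5,6](4)
Move 3: P1 pit4 -> P1=[5,4,3,0,0,6](1) P2=[1,7,1,3,5,6](4)
Move 4: P1 pit1 -> P1=[5,0,4,1,1,7](1) P2=[1,7,1,3,5,6](4)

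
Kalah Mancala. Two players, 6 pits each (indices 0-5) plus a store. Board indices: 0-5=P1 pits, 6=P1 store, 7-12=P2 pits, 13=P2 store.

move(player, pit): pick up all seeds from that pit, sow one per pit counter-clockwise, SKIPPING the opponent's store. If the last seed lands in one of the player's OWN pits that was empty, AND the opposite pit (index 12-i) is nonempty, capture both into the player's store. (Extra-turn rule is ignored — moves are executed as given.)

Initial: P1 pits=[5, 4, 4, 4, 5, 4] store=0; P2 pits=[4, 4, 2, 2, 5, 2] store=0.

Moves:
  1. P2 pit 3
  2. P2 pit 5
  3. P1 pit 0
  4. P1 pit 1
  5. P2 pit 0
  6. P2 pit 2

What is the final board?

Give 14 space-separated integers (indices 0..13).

Move 1: P2 pit3 -> P1=[5,4,4,4,5,4](0) P2=[4,4,2,0,6,3](0)
Move 2: P2 pit5 -> P1=[6,5,4,4,5,4](0) P2=[4,4,2,0,6,0](1)
Move 3: P1 pit0 -> P1=[0,6,5,5,6,5](1) P2=[4,4,2,0,6,0](1)
Move 4: P1 pit1 -> P1=[0,0,6,6,7,6](2) P2=[5,4,2,0,6,0](1)
Move 5: P2 pit0 -> P1=[0,0,6,6,7,6](2) P2=[0,5,3,1,7,1](1)
Move 6: P2 pit2 -> P1=[0,0,6,6,7,6](2) P2=[0,5,0,2,8,2](1)

Answer: 0 0 6 6 7 6 2 0 5 0 2 8 2 1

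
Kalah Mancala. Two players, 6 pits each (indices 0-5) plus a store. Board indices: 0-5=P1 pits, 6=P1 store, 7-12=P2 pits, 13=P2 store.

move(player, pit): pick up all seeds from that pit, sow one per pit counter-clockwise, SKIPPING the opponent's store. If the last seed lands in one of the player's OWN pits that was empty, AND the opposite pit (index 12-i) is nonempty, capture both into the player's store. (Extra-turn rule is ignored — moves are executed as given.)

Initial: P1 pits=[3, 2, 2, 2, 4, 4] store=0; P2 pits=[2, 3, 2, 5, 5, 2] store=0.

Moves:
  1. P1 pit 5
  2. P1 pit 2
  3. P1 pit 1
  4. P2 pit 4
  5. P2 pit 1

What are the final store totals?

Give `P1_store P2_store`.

Move 1: P1 pit5 -> P1=[3,2,2,2,4,0](1) P2=[3,4,3,5,5,2](0)
Move 2: P1 pit2 -> P1=[3,2,0,3,5,0](1) P2=[3,4,3,5,5,2](0)
Move 3: P1 pit1 -> P1=[3,0,1,4,5,0](1) P2=[3,4,3,5,5,2](0)
Move 4: P2 pit4 -> P1=[4,1,2,4,5,0](1) P2=[3,4,3,5,0,3](1)
Move 5: P2 pit1 -> P1=[4,1,2,4,5,0](1) P2=[3,0,4,6,1,4](1)

Answer: 1 1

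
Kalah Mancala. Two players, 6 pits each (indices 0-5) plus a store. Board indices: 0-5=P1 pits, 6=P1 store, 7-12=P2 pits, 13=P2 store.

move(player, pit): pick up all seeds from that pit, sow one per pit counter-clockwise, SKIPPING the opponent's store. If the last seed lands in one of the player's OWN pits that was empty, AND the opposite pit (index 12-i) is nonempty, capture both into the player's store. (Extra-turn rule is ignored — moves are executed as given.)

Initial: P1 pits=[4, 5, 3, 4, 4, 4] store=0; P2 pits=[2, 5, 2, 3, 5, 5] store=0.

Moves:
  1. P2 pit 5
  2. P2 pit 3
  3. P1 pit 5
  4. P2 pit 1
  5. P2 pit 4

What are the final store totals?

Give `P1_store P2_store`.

Move 1: P2 pit5 -> P1=[5,6,4,5,4,4](0) P2=[2,5,2,3,5,0](1)
Move 2: P2 pit3 -> P1=[5,6,4,5,4,4](0) P2=[2,5,2,0,6,1](2)
Move 3: P1 pit5 -> P1=[5,6,4,5,4,0](1) P2=[3,6,3,0,6,1](2)
Move 4: P2 pit1 -> P1=[6,6,4,5,4,0](1) P2=[3,0,4,1,7,2](3)
Move 5: P2 pit4 -> P1=[7,7,5,6,5,0](1) P2=[3,0,4,1,0,3](4)

Answer: 1 4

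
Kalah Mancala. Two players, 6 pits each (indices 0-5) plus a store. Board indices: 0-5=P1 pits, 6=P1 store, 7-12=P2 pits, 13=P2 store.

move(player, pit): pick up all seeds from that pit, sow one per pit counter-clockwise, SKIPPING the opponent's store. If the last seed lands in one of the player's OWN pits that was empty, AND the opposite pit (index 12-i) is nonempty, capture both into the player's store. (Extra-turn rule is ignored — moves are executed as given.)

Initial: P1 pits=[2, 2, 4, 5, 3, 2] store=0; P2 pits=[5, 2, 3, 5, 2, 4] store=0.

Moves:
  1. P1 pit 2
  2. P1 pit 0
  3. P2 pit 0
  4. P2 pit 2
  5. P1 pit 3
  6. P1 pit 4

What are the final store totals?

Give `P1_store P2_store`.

Answer: 9 1

Derivation:
Move 1: P1 pit2 -> P1=[2,2,0,6,4,3](1) P2=[5,2,3,5,2,4](0)
Move 2: P1 pit0 -> P1=[0,3,0,6,4,3](7) P2=[5,2,3,0,2,4](0)
Move 3: P2 pit0 -> P1=[0,3,0,6,4,3](7) P2=[0,3,4,1,3,5](0)
Move 4: P2 pit2 -> P1=[0,3,0,6,4,3](7) P2=[0,3,0,2,4,6](1)
Move 5: P1 pit3 -> P1=[0,3,0,0,5,4](8) P2=[1,4,1,2,4,6](1)
Move 6: P1 pit4 -> P1=[0,3,0,0,0,5](9) P2=[2,5,2,2,4,6](1)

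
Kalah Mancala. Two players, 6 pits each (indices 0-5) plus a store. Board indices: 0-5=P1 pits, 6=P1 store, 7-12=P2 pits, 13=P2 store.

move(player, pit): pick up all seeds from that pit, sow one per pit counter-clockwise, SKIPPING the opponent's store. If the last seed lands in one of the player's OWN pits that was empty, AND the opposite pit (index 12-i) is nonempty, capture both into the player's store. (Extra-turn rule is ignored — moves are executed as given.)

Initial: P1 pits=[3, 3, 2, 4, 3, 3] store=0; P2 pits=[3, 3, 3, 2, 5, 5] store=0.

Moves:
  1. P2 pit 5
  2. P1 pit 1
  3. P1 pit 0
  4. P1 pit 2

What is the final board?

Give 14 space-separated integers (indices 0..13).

Answer: 0 1 0 8 6 5 1 4 3 3 2 5 0 1

Derivation:
Move 1: P2 pit5 -> P1=[4,4,3,5,3,3](0) P2=[3,3,3,2,5,0](1)
Move 2: P1 pit1 -> P1=[4,0,4,6,4,4](0) P2=[3,3,3,2,5,0](1)
Move 3: P1 pit0 -> P1=[0,1,5,7,5,4](0) P2=[3,3,3,2,5,0](1)
Move 4: P1 pit2 -> P1=[0,1,0,8,6,5](1) P2=[4,3,3,2,5,0](1)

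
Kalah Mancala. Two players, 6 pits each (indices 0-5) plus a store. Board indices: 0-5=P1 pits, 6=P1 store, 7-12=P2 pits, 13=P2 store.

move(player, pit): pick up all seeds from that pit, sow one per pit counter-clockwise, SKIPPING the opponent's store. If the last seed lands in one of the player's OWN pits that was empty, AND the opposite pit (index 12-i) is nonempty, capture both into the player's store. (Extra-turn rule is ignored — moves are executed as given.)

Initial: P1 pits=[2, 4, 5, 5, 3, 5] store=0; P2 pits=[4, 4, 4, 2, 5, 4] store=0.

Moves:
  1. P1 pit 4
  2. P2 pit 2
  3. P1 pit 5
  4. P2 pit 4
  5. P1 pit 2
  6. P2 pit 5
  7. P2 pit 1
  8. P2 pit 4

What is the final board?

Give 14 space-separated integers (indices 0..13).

Move 1: P1 pit4 -> P1=[2,4,5,5,0,6](1) P2=[5,4,4,2,5,4](0)
Move 2: P2 pit2 -> P1=[2,4,5,5,0,6](1) P2=[5,4,0,3,6,5](1)
Move 3: P1 pit5 -> P1=[2,4,5,5,0,0](2) P2=[6,5,1,4,7,5](1)
Move 4: P2 pit4 -> P1=[3,5,6,6,1,0](2) P2=[6,5,1,4,0,6](2)
Move 5: P1 pit2 -> P1=[3,5,0,7,2,1](3) P2=[7,6,1,4,0,6](2)
Move 6: P2 pit5 -> P1=[4,6,1,8,3,1](3) P2=[7,6,1,4,0,0](3)
Move 7: P2 pit1 -> P1=[5,6,1,8,3,1](3) P2=[7,0,2,5,1,1](4)
Move 8: P2 pit4 -> P1=[5,6,1,8,3,1](3) P2=[7,0,2,5,0,2](4)

Answer: 5 6 1 8 3 1 3 7 0 2 5 0 2 4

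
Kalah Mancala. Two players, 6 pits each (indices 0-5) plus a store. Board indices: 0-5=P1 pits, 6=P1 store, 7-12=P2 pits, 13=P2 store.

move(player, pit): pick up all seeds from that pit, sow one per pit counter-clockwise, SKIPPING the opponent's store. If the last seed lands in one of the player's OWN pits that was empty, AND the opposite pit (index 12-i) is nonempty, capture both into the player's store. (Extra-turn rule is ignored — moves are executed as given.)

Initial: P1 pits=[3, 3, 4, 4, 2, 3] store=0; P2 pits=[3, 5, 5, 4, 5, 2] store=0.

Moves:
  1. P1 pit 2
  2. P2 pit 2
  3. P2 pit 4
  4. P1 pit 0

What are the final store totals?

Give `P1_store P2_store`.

Move 1: P1 pit2 -> P1=[3,3,0,5,3,4](1) P2=[3,5,5,4,5,2](0)
Move 2: P2 pit2 -> P1=[4,3,0,5,3,4](1) P2=[3,5,0,5,6,3](1)
Move 3: P2 pit4 -> P1=[5,4,1,6,3,4](1) P2=[3,5,0,5,0,4](2)
Move 4: P1 pit0 -> P1=[0,5,2,7,4,5](1) P2=[3,5,0,5,0,4](2)

Answer: 1 2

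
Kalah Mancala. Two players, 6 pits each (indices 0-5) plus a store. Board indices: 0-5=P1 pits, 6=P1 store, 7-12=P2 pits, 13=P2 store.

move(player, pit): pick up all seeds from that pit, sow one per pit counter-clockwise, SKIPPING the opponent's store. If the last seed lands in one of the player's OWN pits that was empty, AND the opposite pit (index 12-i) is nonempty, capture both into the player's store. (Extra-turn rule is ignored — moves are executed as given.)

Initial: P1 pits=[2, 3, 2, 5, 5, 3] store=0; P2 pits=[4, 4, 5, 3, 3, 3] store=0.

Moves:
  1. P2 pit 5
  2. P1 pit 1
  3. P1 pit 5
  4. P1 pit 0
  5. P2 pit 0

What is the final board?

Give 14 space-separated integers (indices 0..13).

Move 1: P2 pit5 -> P1=[3,4,2,5,5,3](0) P2=[4,4,5,3,3,0](1)
Move 2: P1 pit1 -> P1=[3,0,3,6,6,4](0) P2=[4,4,5,3,3,0](1)
Move 3: P1 pit5 -> P1=[3,0,3,6,6,0](1) P2=[5,5,6,3,3,0](1)
Move 4: P1 pit0 -> P1=[0,1,4,7,6,0](1) P2=[5,5,6,3,3,0](1)
Move 5: P2 pit0 -> P1=[0,1,4,7,6,0](1) P2=[0,6,7,4,4,1](1)

Answer: 0 1 4 7 6 0 1 0 6 7 4 4 1 1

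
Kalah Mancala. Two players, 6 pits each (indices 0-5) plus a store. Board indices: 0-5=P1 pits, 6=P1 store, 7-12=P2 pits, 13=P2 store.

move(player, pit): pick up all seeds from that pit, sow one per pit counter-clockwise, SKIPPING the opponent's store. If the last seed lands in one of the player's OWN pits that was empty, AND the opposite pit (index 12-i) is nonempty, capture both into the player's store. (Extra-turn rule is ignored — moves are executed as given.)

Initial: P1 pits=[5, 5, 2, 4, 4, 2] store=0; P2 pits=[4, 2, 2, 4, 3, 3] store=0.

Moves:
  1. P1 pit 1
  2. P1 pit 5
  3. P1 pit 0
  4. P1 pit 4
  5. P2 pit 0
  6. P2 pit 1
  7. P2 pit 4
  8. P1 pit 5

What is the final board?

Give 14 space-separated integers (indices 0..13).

Answer: 1 2 4 6 0 0 10 0 0 4 6 0 5 2

Derivation:
Move 1: P1 pit1 -> P1=[5,0,3,5,5,3](1) P2=[4,2,2,4,3,3](0)
Move 2: P1 pit5 -> P1=[5,0,3,5,5,0](2) P2=[5,3,2,4,3,3](0)
Move 3: P1 pit0 -> P1=[0,1,4,6,6,0](8) P2=[0,3,2,4,3,3](0)
Move 4: P1 pit4 -> P1=[0,1,4,6,0,1](9) P2=[1,4,3,5,3,3](0)
Move 5: P2 pit0 -> P1=[0,1,4,6,0,1](9) P2=[0,5,3,5,3,3](0)
Move 6: P2 pit1 -> P1=[0,1,4,6,0,1](9) P2=[0,0,4,6,4,4](1)
Move 7: P2 pit4 -> P1=[1,2,4,6,0,1](9) P2=[0,0,4,6,0,5](2)
Move 8: P1 pit5 -> P1=[1,2,4,6,0,0](10) P2=[0,0,4,6,0,5](2)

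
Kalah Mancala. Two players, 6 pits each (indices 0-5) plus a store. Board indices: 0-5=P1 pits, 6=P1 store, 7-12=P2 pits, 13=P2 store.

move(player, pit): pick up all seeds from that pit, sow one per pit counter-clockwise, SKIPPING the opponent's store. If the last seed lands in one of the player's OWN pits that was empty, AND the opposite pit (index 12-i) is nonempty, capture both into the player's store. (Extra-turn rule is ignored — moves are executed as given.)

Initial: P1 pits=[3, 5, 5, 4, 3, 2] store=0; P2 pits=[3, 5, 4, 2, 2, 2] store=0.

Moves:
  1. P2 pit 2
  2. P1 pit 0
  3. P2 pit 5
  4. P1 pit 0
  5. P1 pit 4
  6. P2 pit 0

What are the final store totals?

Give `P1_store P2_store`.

Move 1: P2 pit2 -> P1=[3,5,5,4,3,2](0) P2=[3,5,0,3,3,3](1)
Move 2: P1 pit0 -> P1=[0,6,6,5,3,2](0) P2=[3,5,0,3,3,3](1)
Move 3: P2 pit5 -> P1=[1,7,6,5,3,2](0) P2=[3,5,0,3,3,0](2)
Move 4: P1 pit0 -> P1=[0,8,6,5,3,2](0) P2=[3,5,0,3,3,0](2)
Move 5: P1 pit4 -> P1=[0,8,6,5,0,3](1) P2=[4,5,0,3,3,0](2)
Move 6: P2 pit0 -> P1=[0,8,6,5,0,3](1) P2=[0,6,1,4,4,0](2)

Answer: 1 2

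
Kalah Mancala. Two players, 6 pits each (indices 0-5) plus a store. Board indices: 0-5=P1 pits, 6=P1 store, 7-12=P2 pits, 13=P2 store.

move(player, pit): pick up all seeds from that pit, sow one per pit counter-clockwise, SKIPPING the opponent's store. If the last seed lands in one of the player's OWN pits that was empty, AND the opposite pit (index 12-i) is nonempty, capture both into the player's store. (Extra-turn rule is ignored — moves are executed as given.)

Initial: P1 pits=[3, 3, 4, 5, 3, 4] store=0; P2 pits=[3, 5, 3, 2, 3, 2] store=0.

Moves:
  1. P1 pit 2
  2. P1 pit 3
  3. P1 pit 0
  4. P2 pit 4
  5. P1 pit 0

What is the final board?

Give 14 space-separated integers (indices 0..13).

Move 1: P1 pit2 -> P1=[3,3,0,6,4,5](1) P2=[3,5,3,2,3,2](0)
Move 2: P1 pit3 -> P1=[3,3,0,0,5,6](2) P2=[4,6,4,2,3,2](0)
Move 3: P1 pit0 -> P1=[0,4,1,0,5,6](7) P2=[4,6,0,2,3,2](0)
Move 4: P2 pit4 -> P1=[1,4,1,0,5,6](7) P2=[4,6,0,2,0,3](1)
Move 5: P1 pit0 -> P1=[0,5,1,0,5,6](7) P2=[4,6,0,2,0,3](1)

Answer: 0 5 1 0 5 6 7 4 6 0 2 0 3 1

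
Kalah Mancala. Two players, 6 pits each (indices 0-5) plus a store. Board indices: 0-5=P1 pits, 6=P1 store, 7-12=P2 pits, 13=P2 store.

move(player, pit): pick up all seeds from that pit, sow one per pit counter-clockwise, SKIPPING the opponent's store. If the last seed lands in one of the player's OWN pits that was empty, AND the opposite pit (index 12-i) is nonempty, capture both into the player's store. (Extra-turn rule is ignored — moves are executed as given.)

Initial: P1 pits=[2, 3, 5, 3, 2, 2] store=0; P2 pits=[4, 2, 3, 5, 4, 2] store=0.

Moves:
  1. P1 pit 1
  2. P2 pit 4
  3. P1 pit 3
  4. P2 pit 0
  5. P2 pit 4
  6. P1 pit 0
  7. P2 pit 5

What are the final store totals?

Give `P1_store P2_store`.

Move 1: P1 pit1 -> P1=[2,0,6,4,3,2](0) P2=[4,2,3,5,4,2](0)
Move 2: P2 pit4 -> P1=[3,1,6,4,3,2](0) P2=[4,2,3,5,0,3](1)
Move 3: P1 pit3 -> P1=[3,1,6,0,4,3](1) P2=[5,2,3,5,0,3](1)
Move 4: P2 pit0 -> P1=[3,1,6,0,4,3](1) P2=[0,3,4,6,1,4](1)
Move 5: P2 pit4 -> P1=[3,1,6,0,4,3](1) P2=[0,3,4,6,0,5](1)
Move 6: P1 pit0 -> P1=[0,2,7,0,4,3](6) P2=[0,3,0,6,0,5](1)
Move 7: P2 pit5 -> P1=[1,3,8,1,4,3](6) P2=[0,3,0,6,0,0](2)

Answer: 6 2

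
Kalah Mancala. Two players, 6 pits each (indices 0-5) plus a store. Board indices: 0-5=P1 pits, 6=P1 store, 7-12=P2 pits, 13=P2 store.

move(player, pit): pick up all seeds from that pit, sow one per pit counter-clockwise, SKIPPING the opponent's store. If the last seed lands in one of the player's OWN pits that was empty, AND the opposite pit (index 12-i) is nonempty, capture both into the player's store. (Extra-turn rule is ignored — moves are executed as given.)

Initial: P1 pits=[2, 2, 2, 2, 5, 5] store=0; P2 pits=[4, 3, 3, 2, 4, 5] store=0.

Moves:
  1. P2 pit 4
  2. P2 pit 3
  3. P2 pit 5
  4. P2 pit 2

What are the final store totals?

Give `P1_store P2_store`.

Move 1: P2 pit4 -> P1=[3,3,2,2,5,5](0) P2=[4,3,3,2,0,6](1)
Move 2: P2 pit3 -> P1=[3,3,2,2,5,5](0) P2=[4,3,3,0,1,7](1)
Move 3: P2 pit5 -> P1=[4,4,3,3,6,6](0) P2=[4,3,3,0,1,0](2)
Move 4: P2 pit2 -> P1=[0,4,3,3,6,6](0) P2=[4,3,0,1,2,0](7)

Answer: 0 7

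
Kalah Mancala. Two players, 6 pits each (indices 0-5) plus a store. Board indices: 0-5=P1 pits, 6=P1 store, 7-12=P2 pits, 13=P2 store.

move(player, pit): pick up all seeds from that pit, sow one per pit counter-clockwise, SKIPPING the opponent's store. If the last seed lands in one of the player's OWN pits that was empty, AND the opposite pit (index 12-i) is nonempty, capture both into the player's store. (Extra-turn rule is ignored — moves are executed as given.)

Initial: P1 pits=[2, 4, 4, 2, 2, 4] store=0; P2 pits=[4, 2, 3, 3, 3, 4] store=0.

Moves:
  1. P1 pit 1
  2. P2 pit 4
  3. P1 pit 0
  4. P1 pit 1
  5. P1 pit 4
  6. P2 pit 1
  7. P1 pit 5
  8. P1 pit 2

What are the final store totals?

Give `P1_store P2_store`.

Answer: 3 1

Derivation:
Move 1: P1 pit1 -> P1=[2,0,5,3,3,5](0) P2=[4,2,3,3,3,4](0)
Move 2: P2 pit4 -> P1=[3,0,5,3,3,5](0) P2=[4,2,3,3,0,5](1)
Move 3: P1 pit0 -> P1=[0,1,6,4,3,5](0) P2=[4,2,3,3,0,5](1)
Move 4: P1 pit1 -> P1=[0,0,7,4,3,5](0) P2=[4,2,3,3,0,5](1)
Move 5: P1 pit4 -> P1=[0,0,7,4,0,6](1) P2=[5,2,3,3,0,5](1)
Move 6: P2 pit1 -> P1=[0,0,7,4,0,6](1) P2=[5,0,4,4,0,5](1)
Move 7: P1 pit5 -> P1=[0,0,7,4,0,0](2) P2=[6,1,5,5,1,5](1)
Move 8: P1 pit2 -> P1=[0,0,0,5,1,1](3) P2=[7,2,6,5,1,5](1)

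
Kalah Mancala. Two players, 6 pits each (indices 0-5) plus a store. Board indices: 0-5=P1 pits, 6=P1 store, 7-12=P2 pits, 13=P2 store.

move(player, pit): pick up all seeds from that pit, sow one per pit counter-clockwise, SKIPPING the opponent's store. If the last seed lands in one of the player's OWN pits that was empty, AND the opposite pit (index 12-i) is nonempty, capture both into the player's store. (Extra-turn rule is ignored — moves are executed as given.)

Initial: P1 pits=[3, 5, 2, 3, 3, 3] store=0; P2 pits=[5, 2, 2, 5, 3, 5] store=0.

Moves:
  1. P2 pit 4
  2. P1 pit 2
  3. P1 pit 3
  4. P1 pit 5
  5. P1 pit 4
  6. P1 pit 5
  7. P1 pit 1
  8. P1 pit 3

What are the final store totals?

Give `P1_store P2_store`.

Answer: 5 1

Derivation:
Move 1: P2 pit4 -> P1=[4,5,2,3,3,3](0) P2=[5,2,2,5,0,6](1)
Move 2: P1 pit2 -> P1=[4,5,0,4,4,3](0) P2=[5,2,2,5,0,6](1)
Move 3: P1 pit3 -> P1=[4,5,0,0,5,4](1) P2=[6,2,2,5,0,6](1)
Move 4: P1 pit5 -> P1=[4,5,0,0,5,0](2) P2=[7,3,3,5,0,6](1)
Move 5: P1 pit4 -> P1=[4,5,0,0,0,1](3) P2=[8,4,4,5,0,6](1)
Move 6: P1 pit5 -> P1=[4,5,0,0,0,0](4) P2=[8,4,4,5,0,6](1)
Move 7: P1 pit1 -> P1=[4,0,1,1,1,1](5) P2=[8,4,4,5,0,6](1)
Move 8: P1 pit3 -> P1=[4,0,1,0,2,1](5) P2=[8,4,4,5,0,6](1)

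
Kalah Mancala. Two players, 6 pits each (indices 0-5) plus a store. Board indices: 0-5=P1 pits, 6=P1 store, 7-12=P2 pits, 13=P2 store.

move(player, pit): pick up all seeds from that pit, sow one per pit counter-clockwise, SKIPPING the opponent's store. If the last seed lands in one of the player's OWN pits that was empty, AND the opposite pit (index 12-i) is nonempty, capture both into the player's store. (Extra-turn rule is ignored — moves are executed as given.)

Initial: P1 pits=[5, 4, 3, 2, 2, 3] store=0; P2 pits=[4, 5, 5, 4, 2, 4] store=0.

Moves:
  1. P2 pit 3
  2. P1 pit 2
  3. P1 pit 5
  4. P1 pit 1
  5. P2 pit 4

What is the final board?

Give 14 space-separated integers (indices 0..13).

Move 1: P2 pit3 -> P1=[6,4,3,2,2,3](0) P2=[4,5,5,0,3,5](1)
Move 2: P1 pit2 -> P1=[6,4,0,3,3,4](0) P2=[4,5,5,0,3,5](1)
Move 3: P1 pit5 -> P1=[6,4,0,3,3,0](1) P2=[5,6,6,0,3,5](1)
Move 4: P1 pit1 -> P1=[6,0,1,4,4,0](7) P2=[0,6,6,0,3,5](1)
Move 5: P2 pit4 -> P1=[7,0,1,4,4,0](7) P2=[0,6,6,0,0,6](2)

Answer: 7 0 1 4 4 0 7 0 6 6 0 0 6 2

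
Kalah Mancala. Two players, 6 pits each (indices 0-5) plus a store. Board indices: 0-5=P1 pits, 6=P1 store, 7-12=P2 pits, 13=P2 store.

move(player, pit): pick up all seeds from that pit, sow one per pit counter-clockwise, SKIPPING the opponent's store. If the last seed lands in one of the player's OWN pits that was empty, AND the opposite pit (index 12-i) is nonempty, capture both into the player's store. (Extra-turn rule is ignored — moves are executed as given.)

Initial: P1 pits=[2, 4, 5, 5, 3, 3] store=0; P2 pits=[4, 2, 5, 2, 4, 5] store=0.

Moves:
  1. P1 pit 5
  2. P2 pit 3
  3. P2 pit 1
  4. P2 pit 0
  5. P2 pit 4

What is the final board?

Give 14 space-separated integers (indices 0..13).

Answer: 3 5 6 6 4 0 1 0 1 7 2 0 8 1

Derivation:
Move 1: P1 pit5 -> P1=[2,4,5,5,3,0](1) P2=[5,3,5,2,4,5](0)
Move 2: P2 pit3 -> P1=[2,4,5,5,3,0](1) P2=[5,3,5,0,5,6](0)
Move 3: P2 pit1 -> P1=[2,4,5,5,3,0](1) P2=[5,0,6,1,6,6](0)
Move 4: P2 pit0 -> P1=[2,4,5,5,3,0](1) P2=[0,1,7,2,7,7](0)
Move 5: P2 pit4 -> P1=[3,5,6,6,4,0](1) P2=[0,1,7,2,0,8](1)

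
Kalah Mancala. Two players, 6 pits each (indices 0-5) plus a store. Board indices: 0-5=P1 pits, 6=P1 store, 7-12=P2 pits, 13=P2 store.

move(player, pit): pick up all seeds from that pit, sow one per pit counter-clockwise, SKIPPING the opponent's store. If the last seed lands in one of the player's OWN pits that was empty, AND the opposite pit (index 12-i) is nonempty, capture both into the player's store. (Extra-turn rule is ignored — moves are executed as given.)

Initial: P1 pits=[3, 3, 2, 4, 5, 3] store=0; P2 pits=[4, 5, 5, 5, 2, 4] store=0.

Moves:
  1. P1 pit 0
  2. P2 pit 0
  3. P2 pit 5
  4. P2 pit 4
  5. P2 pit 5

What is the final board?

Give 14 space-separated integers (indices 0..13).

Answer: 2 5 4 5 5 3 0 0 6 6 6 0 0 3

Derivation:
Move 1: P1 pit0 -> P1=[0,4,3,5,5,3](0) P2=[4,5,5,5,2,4](0)
Move 2: P2 pit0 -> P1=[0,4,3,5,5,3](0) P2=[0,6,6,6,3,4](0)
Move 3: P2 pit5 -> P1=[1,5,4,5,5,3](0) P2=[0,6,6,6,3,0](1)
Move 4: P2 pit4 -> P1=[2,5,4,5,5,3](0) P2=[0,6,6,6,0,1](2)
Move 5: P2 pit5 -> P1=[2,5,4,5,5,3](0) P2=[0,6,6,6,0,0](3)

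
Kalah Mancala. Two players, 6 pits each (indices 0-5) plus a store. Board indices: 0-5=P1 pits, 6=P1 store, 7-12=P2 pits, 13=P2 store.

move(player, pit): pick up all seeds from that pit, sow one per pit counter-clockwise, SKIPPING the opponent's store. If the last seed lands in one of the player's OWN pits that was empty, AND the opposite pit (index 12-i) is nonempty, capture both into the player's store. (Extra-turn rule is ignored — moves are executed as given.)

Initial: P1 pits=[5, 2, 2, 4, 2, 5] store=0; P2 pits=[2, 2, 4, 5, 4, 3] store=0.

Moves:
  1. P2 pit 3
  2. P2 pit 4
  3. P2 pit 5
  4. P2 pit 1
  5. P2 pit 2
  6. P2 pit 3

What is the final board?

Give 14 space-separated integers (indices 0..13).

Answer: 9 5 0 5 2 5 0 2 0 0 0 2 1 9

Derivation:
Move 1: P2 pit3 -> P1=[6,3,2,4,2,5](0) P2=[2,2,4,0,5,4](1)
Move 2: P2 pit4 -> P1=[7,4,3,4,2,5](0) P2=[2,2,4,0,0,5](2)
Move 3: P2 pit5 -> P1=[8,5,4,5,2,5](0) P2=[2,2,4,0,0,0](3)
Move 4: P2 pit1 -> P1=[8,5,0,5,2,5](0) P2=[2,0,5,0,0,0](8)
Move 5: P2 pit2 -> P1=[9,5,0,5,2,5](0) P2=[2,0,0,1,1,1](9)
Move 6: P2 pit3 -> P1=[9,5,0,5,2,5](0) P2=[2,0,0,0,2,1](9)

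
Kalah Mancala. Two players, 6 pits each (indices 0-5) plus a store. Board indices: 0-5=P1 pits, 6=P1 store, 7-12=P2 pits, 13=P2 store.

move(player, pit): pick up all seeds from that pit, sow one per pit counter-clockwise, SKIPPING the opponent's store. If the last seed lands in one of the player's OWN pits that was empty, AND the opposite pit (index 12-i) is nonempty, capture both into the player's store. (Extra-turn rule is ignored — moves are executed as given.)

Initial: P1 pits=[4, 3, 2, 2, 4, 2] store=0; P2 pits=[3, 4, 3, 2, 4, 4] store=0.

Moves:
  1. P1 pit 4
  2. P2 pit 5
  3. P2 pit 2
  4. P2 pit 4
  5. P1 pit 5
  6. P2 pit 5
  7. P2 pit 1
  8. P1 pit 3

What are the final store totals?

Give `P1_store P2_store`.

Answer: 8 10

Derivation:
Move 1: P1 pit4 -> P1=[4,3,2,2,0,3](1) P2=[4,5,3,2,4,4](0)
Move 2: P2 pit5 -> P1=[5,4,3,2,0,3](1) P2=[4,5,3,2,4,0](1)
Move 3: P2 pit2 -> P1=[0,4,3,2,0,3](1) P2=[4,5,0,3,5,0](7)
Move 4: P2 pit4 -> P1=[1,5,4,2,0,3](1) P2=[4,5,0,3,0,1](8)
Move 5: P1 pit5 -> P1=[1,5,4,2,0,0](2) P2=[5,6,0,3,0,1](8)
Move 6: P2 pit5 -> P1=[1,5,4,2,0,0](2) P2=[5,6,0,3,0,0](9)
Move 7: P2 pit1 -> P1=[2,5,4,2,0,0](2) P2=[5,0,1,4,1,1](10)
Move 8: P1 pit3 -> P1=[2,5,4,0,1,0](8) P2=[0,0,1,4,1,1](10)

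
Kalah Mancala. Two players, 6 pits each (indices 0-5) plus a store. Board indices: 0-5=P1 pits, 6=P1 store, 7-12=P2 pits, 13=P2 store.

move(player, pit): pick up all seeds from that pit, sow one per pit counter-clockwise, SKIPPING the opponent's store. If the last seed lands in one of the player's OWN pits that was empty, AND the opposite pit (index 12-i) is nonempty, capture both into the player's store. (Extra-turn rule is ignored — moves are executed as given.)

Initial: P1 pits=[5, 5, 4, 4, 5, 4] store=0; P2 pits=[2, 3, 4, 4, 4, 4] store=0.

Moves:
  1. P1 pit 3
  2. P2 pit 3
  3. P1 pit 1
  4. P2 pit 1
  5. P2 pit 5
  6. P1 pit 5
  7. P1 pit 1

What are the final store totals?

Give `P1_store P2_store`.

Answer: 3 2

Derivation:
Move 1: P1 pit3 -> P1=[5,5,4,0,6,5](1) P2=[3,3,4,4,4,4](0)
Move 2: P2 pit3 -> P1=[6,5,4,0,6,5](1) P2=[3,3,4,0,5,5](1)
Move 3: P1 pit1 -> P1=[6,0,5,1,7,6](2) P2=[3,3,4,0,5,5](1)
Move 4: P2 pit1 -> P1=[6,0,5,1,7,6](2) P2=[3,0,5,1,6,5](1)
Move 5: P2 pit5 -> P1=[7,1,6,2,7,6](2) P2=[3,0,5,1,6,0](2)
Move 6: P1 pit5 -> P1=[7,1,6,2,7,0](3) P2=[4,1,6,2,7,0](2)
Move 7: P1 pit1 -> P1=[7,0,7,2,7,0](3) P2=[4,1,6,2,7,0](2)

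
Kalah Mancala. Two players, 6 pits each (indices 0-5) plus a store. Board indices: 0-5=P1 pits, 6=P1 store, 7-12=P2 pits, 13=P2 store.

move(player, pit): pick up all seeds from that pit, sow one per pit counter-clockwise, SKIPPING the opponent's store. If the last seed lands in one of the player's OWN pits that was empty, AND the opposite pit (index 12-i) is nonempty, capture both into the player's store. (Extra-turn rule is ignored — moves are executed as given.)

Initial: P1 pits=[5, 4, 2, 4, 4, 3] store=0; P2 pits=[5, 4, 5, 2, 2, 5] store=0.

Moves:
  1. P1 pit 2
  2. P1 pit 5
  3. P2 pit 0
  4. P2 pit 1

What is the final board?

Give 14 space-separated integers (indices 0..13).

Move 1: P1 pit2 -> P1=[5,4,0,5,5,3](0) P2=[5,4,5,2,2,5](0)
Move 2: P1 pit5 -> P1=[5,4,0,5,5,0](1) P2=[6,5,5,2,2,5](0)
Move 3: P2 pit0 -> P1=[5,4,0,5,5,0](1) P2=[0,6,6,3,3,6](1)
Move 4: P2 pit1 -> P1=[6,4,0,5,5,0](1) P2=[0,0,7,4,4,7](2)

Answer: 6 4 0 5 5 0 1 0 0 7 4 4 7 2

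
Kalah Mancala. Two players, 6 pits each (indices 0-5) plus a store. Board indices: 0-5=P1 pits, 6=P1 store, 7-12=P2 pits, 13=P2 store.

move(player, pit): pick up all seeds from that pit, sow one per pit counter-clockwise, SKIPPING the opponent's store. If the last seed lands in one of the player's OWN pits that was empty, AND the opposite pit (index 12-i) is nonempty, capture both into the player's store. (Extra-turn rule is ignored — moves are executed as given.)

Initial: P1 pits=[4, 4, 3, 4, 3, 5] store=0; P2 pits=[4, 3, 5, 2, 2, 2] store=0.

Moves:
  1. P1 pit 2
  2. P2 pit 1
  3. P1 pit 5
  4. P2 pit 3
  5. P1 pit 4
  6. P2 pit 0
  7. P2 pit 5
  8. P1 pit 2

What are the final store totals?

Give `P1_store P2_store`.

Move 1: P1 pit2 -> P1=[4,4,0,5,4,6](0) P2=[4,3,5,2,2,2](0)
Move 2: P2 pit1 -> P1=[4,4,0,5,4,6](0) P2=[4,0,6,3,3,2](0)
Move 3: P1 pit5 -> P1=[4,4,0,5,4,0](1) P2=[5,1,7,4,4,2](0)
Move 4: P2 pit3 -> P1=[5,4,0,5,4,0](1) P2=[5,1,7,0,5,3](1)
Move 5: P1 pit4 -> P1=[5,4,0,5,0,1](2) P2=[6,2,7,0,5,3](1)
Move 6: P2 pit0 -> P1=[5,4,0,5,0,1](2) P2=[0,3,8,1,6,4](2)
Move 7: P2 pit5 -> P1=[6,5,1,5,0,1](2) P2=[0,3,8,1,6,0](3)
Move 8: P1 pit2 -> P1=[6,5,0,6,0,1](2) P2=[0,3,8,1,6,0](3)

Answer: 2 3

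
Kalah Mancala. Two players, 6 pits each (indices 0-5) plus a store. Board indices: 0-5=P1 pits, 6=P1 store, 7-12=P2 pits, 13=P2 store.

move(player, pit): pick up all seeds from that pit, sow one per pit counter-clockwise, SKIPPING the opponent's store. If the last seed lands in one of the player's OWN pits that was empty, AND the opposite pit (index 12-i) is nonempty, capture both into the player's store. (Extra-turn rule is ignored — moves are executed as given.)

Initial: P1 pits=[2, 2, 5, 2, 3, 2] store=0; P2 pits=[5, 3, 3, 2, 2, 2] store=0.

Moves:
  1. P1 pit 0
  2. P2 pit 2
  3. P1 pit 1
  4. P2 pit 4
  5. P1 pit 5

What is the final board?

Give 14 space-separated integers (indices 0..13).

Move 1: P1 pit0 -> P1=[0,3,6,2,3,2](0) P2=[5,3,3,2,2,2](0)
Move 2: P2 pit2 -> P1=[0,3,6,2,3,2](0) P2=[5,3,0,3,3,3](0)
Move 3: P1 pit1 -> P1=[0,0,7,3,4,2](0) P2=[5,3,0,3,3,3](0)
Move 4: P2 pit4 -> P1=[1,0,7,3,4,2](0) P2=[5,3,0,3,0,4](1)
Move 5: P1 pit5 -> P1=[1,0,7,3,4,0](1) P2=[6,3,0,3,0,4](1)

Answer: 1 0 7 3 4 0 1 6 3 0 3 0 4 1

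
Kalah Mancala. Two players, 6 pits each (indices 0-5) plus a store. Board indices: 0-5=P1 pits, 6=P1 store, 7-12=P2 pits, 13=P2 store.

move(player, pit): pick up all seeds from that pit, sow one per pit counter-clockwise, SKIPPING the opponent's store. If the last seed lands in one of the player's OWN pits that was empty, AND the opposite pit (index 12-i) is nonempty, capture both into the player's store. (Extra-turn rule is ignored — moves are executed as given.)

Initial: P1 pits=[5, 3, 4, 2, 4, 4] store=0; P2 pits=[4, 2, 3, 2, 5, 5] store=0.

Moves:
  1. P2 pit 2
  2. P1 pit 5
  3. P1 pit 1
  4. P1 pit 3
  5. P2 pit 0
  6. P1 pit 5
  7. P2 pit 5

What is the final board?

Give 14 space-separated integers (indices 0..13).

Move 1: P2 pit2 -> P1=[5,3,4,2,4,4](0) P2=[4,2,0,3,6,6](0)
Move 2: P1 pit5 -> P1=[5,3,4,2,4,0](1) P2=[5,3,1,3,6,6](0)
Move 3: P1 pit1 -> P1=[5,0,5,3,5,0](1) P2=[5,3,1,3,6,6](0)
Move 4: P1 pit3 -> P1=[5,0,5,0,6,1](2) P2=[5,3,1,3,6,6](0)
Move 5: P2 pit0 -> P1=[5,0,5,0,6,1](2) P2=[0,4,2,4,7,7](0)
Move 6: P1 pit5 -> P1=[5,0,5,0,6,0](3) P2=[0,4,2,4,7,7](0)
Move 7: P2 pit5 -> P1=[6,1,6,1,7,1](3) P2=[0,4,2,4,7,0](1)

Answer: 6 1 6 1 7 1 3 0 4 2 4 7 0 1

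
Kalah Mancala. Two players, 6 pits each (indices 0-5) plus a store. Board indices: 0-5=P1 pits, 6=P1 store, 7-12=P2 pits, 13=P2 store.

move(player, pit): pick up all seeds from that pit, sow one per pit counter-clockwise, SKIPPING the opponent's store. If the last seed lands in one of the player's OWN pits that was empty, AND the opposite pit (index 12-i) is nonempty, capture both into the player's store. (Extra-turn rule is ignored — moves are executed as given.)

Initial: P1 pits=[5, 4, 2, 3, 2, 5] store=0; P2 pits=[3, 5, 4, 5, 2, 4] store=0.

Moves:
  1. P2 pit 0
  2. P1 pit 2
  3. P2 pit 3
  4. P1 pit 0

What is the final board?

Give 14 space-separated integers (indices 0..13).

Answer: 0 6 2 5 4 6 1 0 6 5 0 3 5 1

Derivation:
Move 1: P2 pit0 -> P1=[5,4,2,3,2,5](0) P2=[0,6,5,6,2,4](0)
Move 2: P1 pit2 -> P1=[5,4,0,4,3,5](0) P2=[0,6,5,6,2,4](0)
Move 3: P2 pit3 -> P1=[6,5,1,4,3,5](0) P2=[0,6,5,0,3,5](1)
Move 4: P1 pit0 -> P1=[0,6,2,5,4,6](1) P2=[0,6,5,0,3,5](1)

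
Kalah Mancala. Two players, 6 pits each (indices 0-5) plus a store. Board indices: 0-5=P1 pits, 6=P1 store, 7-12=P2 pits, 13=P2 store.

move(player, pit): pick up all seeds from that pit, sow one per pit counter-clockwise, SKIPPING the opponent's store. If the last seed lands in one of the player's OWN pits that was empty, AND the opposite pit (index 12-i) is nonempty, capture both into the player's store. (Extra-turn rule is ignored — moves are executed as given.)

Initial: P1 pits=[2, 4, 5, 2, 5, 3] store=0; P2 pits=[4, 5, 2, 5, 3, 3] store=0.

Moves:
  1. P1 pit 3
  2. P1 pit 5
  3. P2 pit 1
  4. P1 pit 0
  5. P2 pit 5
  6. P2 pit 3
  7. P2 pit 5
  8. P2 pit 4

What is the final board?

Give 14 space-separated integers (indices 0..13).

Move 1: P1 pit3 -> P1=[2,4,5,0,6,4](0) P2=[4,5,2,5,3,3](0)
Move 2: P1 pit5 -> P1=[2,4,5,0,6,0](1) P2=[5,6,3,5,3,3](0)
Move 3: P2 pit1 -> P1=[3,4,5,0,6,0](1) P2=[5,0,4,6,4,4](1)
Move 4: P1 pit0 -> P1=[0,5,6,0,6,0](6) P2=[5,0,0,6,4,4](1)
Move 5: P2 pit5 -> P1=[1,6,7,0,6,0](6) P2=[5,0,0,6,4,0](2)
Move 6: P2 pit3 -> P1=[2,7,8,0,6,0](6) P2=[5,0,0,0,5,1](3)
Move 7: P2 pit5 -> P1=[2,7,8,0,6,0](6) P2=[5,0,0,0,5,0](4)
Move 8: P2 pit4 -> P1=[3,8,9,0,6,0](6) P2=[5,0,0,0,0,1](5)

Answer: 3 8 9 0 6 0 6 5 0 0 0 0 1 5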